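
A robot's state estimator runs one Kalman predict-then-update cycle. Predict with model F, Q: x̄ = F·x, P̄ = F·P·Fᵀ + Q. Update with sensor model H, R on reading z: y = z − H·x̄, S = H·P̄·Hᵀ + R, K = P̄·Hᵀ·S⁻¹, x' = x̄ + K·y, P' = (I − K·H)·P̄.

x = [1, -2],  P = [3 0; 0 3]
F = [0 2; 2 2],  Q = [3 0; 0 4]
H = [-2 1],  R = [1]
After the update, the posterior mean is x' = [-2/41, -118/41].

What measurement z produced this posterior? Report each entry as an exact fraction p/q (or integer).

x̄ = F·x = [-4, -2]
P̄ = F·P·Fᵀ + Q = [15 12; 12 28]
S = H·P̄·Hᵀ + R = [41]
K = P̄·Hᵀ·S⁻¹ = [-18/41; 4/41]
x' − x̄ = [162/41, -36/41] = K·y
y = (KᵀK)⁻¹·Kᵀ·(x' − x̄) = [-9]
z = y + H·x̄ = [-9] + [6] = [-3]

z = [-3]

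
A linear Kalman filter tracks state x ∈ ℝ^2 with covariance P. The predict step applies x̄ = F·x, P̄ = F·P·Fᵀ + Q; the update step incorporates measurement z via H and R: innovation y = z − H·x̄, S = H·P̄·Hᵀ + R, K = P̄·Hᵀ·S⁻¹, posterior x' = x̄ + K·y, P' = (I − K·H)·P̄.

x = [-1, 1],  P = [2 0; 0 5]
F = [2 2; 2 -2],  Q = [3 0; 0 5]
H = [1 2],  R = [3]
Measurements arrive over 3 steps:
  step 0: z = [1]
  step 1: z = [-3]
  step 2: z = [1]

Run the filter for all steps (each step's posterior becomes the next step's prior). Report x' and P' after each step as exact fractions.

step 0: x' = [63/118, 7/59], P' = [3609/118 -897/59; -897/59 489/59]
step 1: x' = [947/2045, -3529/2045], P' = [583761/89980 -68208/22495; -68208/22495 48561/22495]
step 2: x' = [-25010296/7669955, 16516593/7669955], P' = [50487354/7669955 -23625387/7669955; -23625387/7669955 16705401/7669955]

step 0: x̄ = F·x = [0, -4]
step 0: P̄ = F·P·Fᵀ + Q = [31 -12; -12 33]
step 0: y = z − H·x̄ = [9]
step 0: S = H·P̄·Hᵀ + R = [118]
step 0: K = P̄·Hᵀ·S⁻¹ = [7/118; 27/59]
step 0: x' = x̄ + K·y = [63/118, 7/59]
step 0: P' = (I − K·H)·P̄ = [3609/118 -897/59; -897/59 489/59]
step 1: x̄ = F·x = [77/59, 49/59]
step 1: P̄ = F·P·Fᵀ + Q = [2175/59 5262/59; 5262/59 16645/59]
step 1: y = z − H·x̄ = [-352/59]
step 1: S = H·P̄·Hᵀ + R = [89980/59]
step 1: K = P̄·Hᵀ·S⁻¹ = [12699/89980; 9638/22495]
step 1: x' = x̄ + K·y = [947/2045, -3529/2045]
step 1: P' = (I − K·H)·P̄ = [583761/89980 -68208/22495; -68208/22495 48561/22495]
step 2: x̄ = F·x = [-5164/2045, 8952/2045]
step 2: P̄ = F·P·Fᵀ + Q = [299826/22495 389517/22495; 389517/22495 1436144/22495]
step 2: y = z − H·x̄ = [-2139/409]
step 2: S = H·P̄·Hᵀ + R = [1533991/4499]
step 2: K = P̄·Hᵀ·S⁻¹ = [215772/1533991; 652361/1533991]
step 2: x' = x̄ + K·y = [-25010296/7669955, 16516593/7669955]
step 2: P' = (I − K·H)·P̄ = [50487354/7669955 -23625387/7669955; -23625387/7669955 16705401/7669955]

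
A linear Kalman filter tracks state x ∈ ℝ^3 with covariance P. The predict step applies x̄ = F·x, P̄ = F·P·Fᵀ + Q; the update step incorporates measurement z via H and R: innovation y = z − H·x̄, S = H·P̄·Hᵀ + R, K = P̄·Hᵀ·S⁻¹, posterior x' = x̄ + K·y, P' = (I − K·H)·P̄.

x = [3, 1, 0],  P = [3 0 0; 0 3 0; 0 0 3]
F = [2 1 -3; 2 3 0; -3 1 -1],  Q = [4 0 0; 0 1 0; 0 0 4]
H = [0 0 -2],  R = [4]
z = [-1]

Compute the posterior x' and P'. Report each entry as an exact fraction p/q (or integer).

x' = [215/38, 531/76, 21/76]
P' = [856/19 372/19 -3/19; 372/19 1439/38 -9/38; -3/19 -9/38 37/38]

x̄ = F·x = [7, 9, -8]
P̄ = F·P·Fᵀ + Q = [46 21 -6; 21 40 -9; -6 -9 37]
y = z − H·x̄ = [-17]
S = H·P̄·Hᵀ + R = [152]
K = P̄·Hᵀ·S⁻¹ = [3/38; 9/76; -37/76]
x' = x̄ + K·y = [215/38, 531/76, 21/76]
P' = (I − K·H)·P̄ = [856/19 372/19 -3/19; 372/19 1439/38 -9/38; -3/19 -9/38 37/38]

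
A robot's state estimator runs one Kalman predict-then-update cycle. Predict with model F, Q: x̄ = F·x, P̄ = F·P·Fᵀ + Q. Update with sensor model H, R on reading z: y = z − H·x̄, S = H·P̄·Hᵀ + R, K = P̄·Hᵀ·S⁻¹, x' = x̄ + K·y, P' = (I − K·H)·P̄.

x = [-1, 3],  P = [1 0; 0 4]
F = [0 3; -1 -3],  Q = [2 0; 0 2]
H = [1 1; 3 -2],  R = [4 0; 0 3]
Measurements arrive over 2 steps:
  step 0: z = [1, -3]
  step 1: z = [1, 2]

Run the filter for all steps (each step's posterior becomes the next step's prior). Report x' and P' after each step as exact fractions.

step 0: x' = [-53/311, 364/311], P' = [1330/2799 386/933; 386/933 286/311]
step 1: x' = [2254832/3077931, 14197/1025977], P' = [1380148/3077931 391612/1025977; 391612/1025977 900312/1025977]

step 0: x̄ = F·x = [9, -8]
step 0: P̄ = F·P·Fᵀ + Q = [38 -36; -36 39]
step 0: y = z − H·x̄ = [0, -46]
step 0: S = H·P̄·Hᵀ + R = [9 0; 0 933]
step 0: K = P̄·Hᵀ·S⁻¹ = [2/9 62/311; 1/3 -62/311]
step 0: x' = x̄ + K·y = [-53/311, 364/311]
step 0: P' = (I − K·H)·P̄ = [1330/2799 386/933; 386/933 286/311]
step 1: x̄ = F·x = [1092/311, -1039/311]
step 1: P̄ = F·P·Fᵀ + Q = [3196/311 -2960/311; -2960/311 37042/2799]
step 1: y = z − H·x̄ = [258/311, -4732/311]
step 1: S = H·P̄·Hᵀ + R = [23722/2799 -14432/2799; -14432/2799 735121/2799]
step 1: K = P̄·Hᵀ·S⁻¹ = [638746/3077931 596924/3077931; 322981/1025977 -208596/1025977]
step 1: x' = x̄ + K·y = [2254832/3077931, 14197/1025977]
step 1: P' = (I − K·H)·P̄ = [1380148/3077931 391612/1025977; 391612/1025977 900312/1025977]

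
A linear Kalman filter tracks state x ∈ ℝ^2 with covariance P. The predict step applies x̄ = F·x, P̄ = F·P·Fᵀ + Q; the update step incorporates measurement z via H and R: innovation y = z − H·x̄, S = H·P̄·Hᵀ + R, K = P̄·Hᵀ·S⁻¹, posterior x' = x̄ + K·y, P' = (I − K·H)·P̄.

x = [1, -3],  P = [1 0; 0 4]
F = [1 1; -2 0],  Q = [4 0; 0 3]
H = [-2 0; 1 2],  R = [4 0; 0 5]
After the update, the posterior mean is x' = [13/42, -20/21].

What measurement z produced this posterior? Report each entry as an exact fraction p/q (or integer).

x̄ = F·x = [-2, -2]
P̄ = F·P·Fᵀ + Q = [9 -2; -2 7]
S = H·P̄·Hᵀ + R = [40 -10; -10 34]
K = P̄·Hᵀ·S⁻¹ = [-281/630 1/63; 64/315 26/63]
x' − x̄ = [97/42, 22/21] = K·y
y = (KᵀK)⁻¹·Kᵀ·(x' − x̄) = [-5, 5]
z = y + H·x̄ = [-5, 5] + [4, -6] = [-1, -1]

z = [-1, -1]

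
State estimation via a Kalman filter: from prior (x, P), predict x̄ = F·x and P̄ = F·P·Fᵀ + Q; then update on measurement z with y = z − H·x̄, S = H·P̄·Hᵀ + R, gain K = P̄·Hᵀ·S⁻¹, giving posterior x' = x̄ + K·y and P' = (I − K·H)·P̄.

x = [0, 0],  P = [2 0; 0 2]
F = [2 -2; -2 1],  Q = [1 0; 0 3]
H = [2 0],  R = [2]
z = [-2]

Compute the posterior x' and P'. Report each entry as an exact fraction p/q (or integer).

x' = [-34/35, 24/35]
P' = [17/35 -12/35; -12/35 167/35]

x̄ = F·x = [0, 0]
P̄ = F·P·Fᵀ + Q = [17 -12; -12 13]
y = z − H·x̄ = [-2]
S = H·P̄·Hᵀ + R = [70]
K = P̄·Hᵀ·S⁻¹ = [17/35; -12/35]
x' = x̄ + K·y = [-34/35, 24/35]
P' = (I − K·H)·P̄ = [17/35 -12/35; -12/35 167/35]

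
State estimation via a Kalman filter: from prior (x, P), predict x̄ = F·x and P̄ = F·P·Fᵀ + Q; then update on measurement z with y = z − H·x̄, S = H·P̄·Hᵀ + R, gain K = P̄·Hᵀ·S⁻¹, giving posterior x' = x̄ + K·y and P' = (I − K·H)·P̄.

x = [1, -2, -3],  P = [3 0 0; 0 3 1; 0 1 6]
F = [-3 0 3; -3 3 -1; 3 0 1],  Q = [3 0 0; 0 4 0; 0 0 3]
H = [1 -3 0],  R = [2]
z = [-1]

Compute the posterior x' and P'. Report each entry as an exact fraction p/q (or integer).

x̄ = F·x = [-12, -6, 0]
P̄ = F·P·Fᵀ + Q = [84 18 -9; 18 58 -30; -9 -30 36]
y = z − H·x̄ = [-7]
S = H·P̄·Hᵀ + R = [500]
K = P̄·Hᵀ·S⁻¹ = [3/50; -39/125; 81/500]
x' = x̄ + K·y = [-621/50, -477/125, -567/500]
P' = (I − K·H)·P̄ = [411/5 684/25 -693/50; 684/25 1166/125 -591/125; -693/50 -591/125 11439/500]

x' = [-621/50, -477/125, -567/500]
P' = [411/5 684/25 -693/50; 684/25 1166/125 -591/125; -693/50 -591/125 11439/500]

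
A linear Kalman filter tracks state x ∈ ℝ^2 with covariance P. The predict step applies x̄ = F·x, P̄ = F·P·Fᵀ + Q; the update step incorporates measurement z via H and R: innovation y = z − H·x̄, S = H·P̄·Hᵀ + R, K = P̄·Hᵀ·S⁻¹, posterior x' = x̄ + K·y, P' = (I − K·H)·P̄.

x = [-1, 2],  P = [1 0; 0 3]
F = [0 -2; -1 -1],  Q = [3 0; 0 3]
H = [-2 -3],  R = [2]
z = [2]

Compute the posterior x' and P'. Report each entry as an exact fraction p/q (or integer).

x' = [-356/197, 100/197]
P' = [651/197 -402/197; -402/197 290/197]

x̄ = F·x = [-4, -1]
P̄ = F·P·Fᵀ + Q = [15 6; 6 7]
y = z − H·x̄ = [-9]
S = H·P̄·Hᵀ + R = [197]
K = P̄·Hᵀ·S⁻¹ = [-48/197; -33/197]
x' = x̄ + K·y = [-356/197, 100/197]
P' = (I − K·H)·P̄ = [651/197 -402/197; -402/197 290/197]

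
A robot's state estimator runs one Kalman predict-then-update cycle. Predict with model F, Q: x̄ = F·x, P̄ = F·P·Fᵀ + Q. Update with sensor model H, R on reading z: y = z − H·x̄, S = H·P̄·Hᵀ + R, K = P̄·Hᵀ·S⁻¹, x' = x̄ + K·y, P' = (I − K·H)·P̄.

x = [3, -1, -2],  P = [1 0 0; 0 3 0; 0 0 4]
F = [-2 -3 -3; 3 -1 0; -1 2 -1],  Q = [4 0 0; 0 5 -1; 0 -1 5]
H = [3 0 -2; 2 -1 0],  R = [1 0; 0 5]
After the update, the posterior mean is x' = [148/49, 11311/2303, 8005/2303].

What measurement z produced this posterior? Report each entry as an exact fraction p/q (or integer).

x̄ = F·x = [3, 10, -3]
P̄ = F·P·Fᵀ + Q = [71 3 -4; 3 17 -10; -4 -10 22]
S = H·P̄·Hᵀ + R = [776 413; 413 294]
K = P̄·Hᵀ·S⁻¹ = [23/175 353/1225; 1867/8225 -20513/57575; -494/1645 4936/11515]
x' − x̄ = [1/49, -11719/2303, 14914/2303] = K·y
y = (KᵀK)⁻¹·Kᵀ·(x' − x̄) = [-13, 6]
z = y + H·x̄ = [-13, 6] + [15, -4] = [2, 2]

z = [2, 2]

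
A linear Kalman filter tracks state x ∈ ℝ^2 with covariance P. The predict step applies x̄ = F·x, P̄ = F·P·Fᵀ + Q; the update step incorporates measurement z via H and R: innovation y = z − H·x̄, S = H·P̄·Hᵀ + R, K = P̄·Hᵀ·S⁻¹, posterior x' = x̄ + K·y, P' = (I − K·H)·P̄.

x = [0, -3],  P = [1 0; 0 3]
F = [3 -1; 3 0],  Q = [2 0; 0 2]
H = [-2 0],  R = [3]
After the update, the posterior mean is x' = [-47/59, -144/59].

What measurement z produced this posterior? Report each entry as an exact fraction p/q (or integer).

x̄ = F·x = [3, 0]
P̄ = F·P·Fᵀ + Q = [14 9; 9 11]
S = H·P̄·Hᵀ + R = [59]
K = P̄·Hᵀ·S⁻¹ = [-28/59; -18/59]
x' − x̄ = [-224/59, -144/59] = K·y
y = (KᵀK)⁻¹·Kᵀ·(x' − x̄) = [8]
z = y + H·x̄ = [8] + [-6] = [2]

z = [2]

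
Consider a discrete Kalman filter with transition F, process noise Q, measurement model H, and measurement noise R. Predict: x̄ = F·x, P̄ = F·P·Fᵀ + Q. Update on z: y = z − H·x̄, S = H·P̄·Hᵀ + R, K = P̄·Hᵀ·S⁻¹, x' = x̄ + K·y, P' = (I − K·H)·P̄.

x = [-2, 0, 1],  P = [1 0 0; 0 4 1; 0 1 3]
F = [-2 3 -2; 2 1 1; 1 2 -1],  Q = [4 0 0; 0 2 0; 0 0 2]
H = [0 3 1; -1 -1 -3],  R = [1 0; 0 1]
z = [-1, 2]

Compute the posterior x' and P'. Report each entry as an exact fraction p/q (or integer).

x̄ = F·x = [2, -3, -3]
P̄ = F·P·Fᵀ + Q = [44 3 21; 3 15 8; 21 8 18]
y = z − H·x̄ = [11, -8]
S = H·P̄·Hᵀ + R = [202 -209; -209 402]
K = P̄·Hᵀ·S⁻¹ = [-10930/37523 -15950/37523; 12528/37523 2593/37523; -463/37523 -7988/37523]
x' = x̄ + K·y = [82416/37523, 4495/37523, -53758/37523]
P' = (I − K·H)·P̄ = [224412/37523 21959/37523 -76807/37523; 21959/37523 7767/37523 -10773/37523; -76807/37523 -10773/37523 31856/37523]

x' = [82416/37523, 4495/37523, -53758/37523]
P' = [224412/37523 21959/37523 -76807/37523; 21959/37523 7767/37523 -10773/37523; -76807/37523 -10773/37523 31856/37523]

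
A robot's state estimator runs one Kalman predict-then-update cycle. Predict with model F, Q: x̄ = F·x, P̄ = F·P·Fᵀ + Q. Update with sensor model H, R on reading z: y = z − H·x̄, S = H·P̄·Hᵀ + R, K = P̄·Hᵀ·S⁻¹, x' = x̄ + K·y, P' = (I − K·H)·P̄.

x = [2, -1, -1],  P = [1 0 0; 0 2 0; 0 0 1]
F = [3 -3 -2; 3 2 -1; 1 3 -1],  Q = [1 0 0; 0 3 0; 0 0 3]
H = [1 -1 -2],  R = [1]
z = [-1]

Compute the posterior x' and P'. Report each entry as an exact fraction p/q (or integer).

x' = [2491/264, 283/44, 175/88]
P' = [4967/264 487/44 331/88; 487/44 219/22 29/44; 331/88 29/44 149/88]

x̄ = F·x = [11, 5, 0]
P̄ = F·P·Fᵀ + Q = [32 -1 -13; -1 21 16; -13 16 23]
y = z − H·x̄ = [-7]
S = H·P̄·Hᵀ + R = [264]
K = P̄·Hᵀ·S⁻¹ = [59/264; -9/44; -25/88]
x' = x̄ + K·y = [2491/264, 283/44, 175/88]
P' = (I − K·H)·P̄ = [4967/264 487/44 331/88; 487/44 219/22 29/44; 331/88 29/44 149/88]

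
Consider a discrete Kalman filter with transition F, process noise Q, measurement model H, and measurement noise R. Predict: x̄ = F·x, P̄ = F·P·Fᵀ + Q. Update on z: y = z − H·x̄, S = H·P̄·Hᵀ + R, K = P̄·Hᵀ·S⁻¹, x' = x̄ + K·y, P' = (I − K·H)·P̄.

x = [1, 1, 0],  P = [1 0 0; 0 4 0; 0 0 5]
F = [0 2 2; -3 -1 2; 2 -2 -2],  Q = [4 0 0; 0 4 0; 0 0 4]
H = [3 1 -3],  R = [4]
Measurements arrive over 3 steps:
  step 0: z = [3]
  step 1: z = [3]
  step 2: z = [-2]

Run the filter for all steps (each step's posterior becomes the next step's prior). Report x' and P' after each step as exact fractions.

step 0: x̄ = F·x = [2, -4, 0]
step 0: P̄ = F·P·Fᵀ + Q = [40 12 -36; 12 37 -18; -36 -18 44]
step 0: y = z − H·x̄ = [1]
step 0: S = H·P̄·Hᵀ + R = [1625]
step 0: K = P̄·Hᵀ·S⁻¹ = [48/325; 127/1625; -258/1625]
step 0: x' = x̄ + K·y = [698/325, -6373/1625, -258/1625]
step 0: P' = (I − K·H)·P̄ = [296/65 -2196/325 684/325; -2196/325 43996/1625 3516/1625; 684/325 3516/1625 4936/1625]
step 1: x̄ = F·x = [-13262/1625, -4613/1625, 20242/1625]
step 1: P̄ = F·P·Fᵀ + Q = [230356/1625 -15856/1625 -254096/1625; -15856/1625 15856/1625 7096/1625; -254096/1625 7096/1625 320436/1625]
step 1: y = z − H·x̄ = [880/13]
step 1: S = H·P̄·Hᵀ + R = [75324/13]
step 1: K = P̄·Hᵀ·S⁻¹ = [2875/18831; -106/18831; -3433/18831]
step 1: x' = x̄ + K·y = [5116406/2353875, -7579031/2353875, 272854/2353875]
step 1: P' = (I − K·H)·P̄ = [15770872/2353875 -11246872/2353875 11542748/2353875; -11246872/2353875 22535872/2353875 -3717248/2353875; 11542748/2353875 -3717248/2353875 10875832/2353875]
step 2: x̄ = F·x = [-14612354/2353875, -7224479/2353875, 8281722/784625]
step 2: P̄ = F·P·Fᵀ + Q = [113324332/2353875 -10778168/2353875 -34241776/784625; -10778168/2353875 26267332/2353875 -5060776/784625; -34241776/784625 -5060776/784625 58013604/784625]
step 2: y = z − H·x̄ = [120889289/2353875]
step 2: S = H·P̄·Hᵀ + R = [4497449992/2353875]
step 2: K = P̄·Hᵀ·S⁻¹ = [159342703/1124362498; 9869953/1124362498; -30195741/160623214]
step 2: x' = x̄ + K·y = [1203650673/1124362498, -2943980311/1124362498, 144599333/160623214]
step 2: P' = (I − K·H)·P̄ = [5492483886/562181249 -3910442962/562181249 583253490/80311607; -3910442962/562181249 6190715126/562181249 -264778746/80311607; 583253490/80311607 -264778746/80311607 515124402/80311607]

step 0: x' = [698/325, -6373/1625, -258/1625], P' = [296/65 -2196/325 684/325; -2196/325 43996/1625 3516/1625; 684/325 3516/1625 4936/1625]
step 1: x' = [5116406/2353875, -7579031/2353875, 272854/2353875], P' = [15770872/2353875 -11246872/2353875 11542748/2353875; -11246872/2353875 22535872/2353875 -3717248/2353875; 11542748/2353875 -3717248/2353875 10875832/2353875]
step 2: x' = [1203650673/1124362498, -2943980311/1124362498, 144599333/160623214], P' = [5492483886/562181249 -3910442962/562181249 583253490/80311607; -3910442962/562181249 6190715126/562181249 -264778746/80311607; 583253490/80311607 -264778746/80311607 515124402/80311607]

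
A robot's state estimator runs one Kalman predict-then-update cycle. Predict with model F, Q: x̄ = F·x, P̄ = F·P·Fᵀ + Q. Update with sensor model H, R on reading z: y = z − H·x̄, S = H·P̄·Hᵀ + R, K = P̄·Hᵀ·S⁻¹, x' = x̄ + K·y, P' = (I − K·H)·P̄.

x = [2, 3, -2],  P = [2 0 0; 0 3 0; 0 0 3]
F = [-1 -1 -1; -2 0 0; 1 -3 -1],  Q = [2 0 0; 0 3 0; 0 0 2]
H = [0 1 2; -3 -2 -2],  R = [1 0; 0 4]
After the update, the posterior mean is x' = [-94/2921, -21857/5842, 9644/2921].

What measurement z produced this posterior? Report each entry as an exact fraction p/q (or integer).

z = [3, 1]

x̄ = F·x = [-3, -4, -5]
P̄ = F·P·Fᵀ + Q = [10 4 10; 4 11 -4; 10 -4 34]
S = H·P̄·Hᵀ + R = [132 -206; -206 410]
K = P̄·Hᵀ·S⁻¹ = [-527/2921 -678/2921; -2063/5842 -1407/5842; 1925/2921 326/2921]
x' − x̄ = [8669/2921, 1511/5842, 24249/2921] = K·y
y = (KᵀK)⁻¹·Kᵀ·(x' − x̄) = [17, -26]
z = y + H·x̄ = [17, -26] + [-14, 27] = [3, 1]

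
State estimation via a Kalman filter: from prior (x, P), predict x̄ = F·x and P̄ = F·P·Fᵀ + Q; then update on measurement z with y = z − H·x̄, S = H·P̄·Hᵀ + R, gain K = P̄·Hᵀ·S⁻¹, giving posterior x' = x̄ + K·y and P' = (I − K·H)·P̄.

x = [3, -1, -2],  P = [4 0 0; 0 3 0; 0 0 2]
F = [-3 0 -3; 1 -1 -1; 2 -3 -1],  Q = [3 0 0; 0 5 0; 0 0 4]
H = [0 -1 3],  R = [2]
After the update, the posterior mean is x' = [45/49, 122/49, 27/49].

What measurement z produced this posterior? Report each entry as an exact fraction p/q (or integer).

z = [-1]

x̄ = F·x = [-3, 6, 11]
P̄ = F·P·Fᵀ + Q = [57 -6 -18; -6 14 19; -18 19 49]
S = H·P̄·Hᵀ + R = [343]
K = P̄·Hᵀ·S⁻¹ = [-48/343; 43/343; 128/343]
x' − x̄ = [192/49, -172/49, -512/49] = K·y
y = (KᵀK)⁻¹·Kᵀ·(x' − x̄) = [-28]
z = y + H·x̄ = [-28] + [27] = [-1]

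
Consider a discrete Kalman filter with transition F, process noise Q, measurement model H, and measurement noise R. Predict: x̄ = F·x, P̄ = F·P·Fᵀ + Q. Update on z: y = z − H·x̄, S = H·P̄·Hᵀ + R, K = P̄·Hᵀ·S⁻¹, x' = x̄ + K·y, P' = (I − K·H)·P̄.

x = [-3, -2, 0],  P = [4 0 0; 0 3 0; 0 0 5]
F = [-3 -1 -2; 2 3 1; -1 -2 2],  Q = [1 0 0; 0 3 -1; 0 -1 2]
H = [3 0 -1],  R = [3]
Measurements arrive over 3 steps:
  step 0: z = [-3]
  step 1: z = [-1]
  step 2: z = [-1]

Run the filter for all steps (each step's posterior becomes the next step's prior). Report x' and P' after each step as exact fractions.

step 0: x' = [1245/593, -3868/593, 5427/593], P' = [2456/593 -5115/593 6822/593; -5115/593 17699/593 -15009/593; 6822/593 -15009/593 20598/593]
step 1: x' = [2030392/2052689, -5511786/2052689, 8290610/2052689], P' = [14654573/2052689 -54606780/2052689 42540174/2052689; -54606780/2052689 220090145/2052689 -164084049/2052689; 42540174/2052689 -164084049/2052689 129502617/2052689]
step 2: x' = [-18379101816/11420976959, 70706893567/11420976959, -43491317866/11420976959], P' = [48394821317/11420976959 -172206031848/11420976959 138854188773/11420976959; -172206031848/11420976959 701948883044/11420976959 -524334699981/11420976959; 138854188773/11420976959 -524334699981/11420976959 431816197461/11420976959]

step 0: x̄ = F·x = [11, -12, 7]
step 0: P̄ = F·P·Fᵀ + Q = [60 -43 -2; -43 51 -17; -2 -17 38]
step 0: y = z − H·x̄ = [-29]
step 0: S = H·P̄·Hᵀ + R = [593]
step 0: K = P̄·Hᵀ·S⁻¹ = [182/593; -112/593; -44/593]
step 0: x' = x̄ + K·y = [1245/593, -3868/593, 5427/593]
step 0: P' = (I − K·H)·P̄ = [2456/593 -5115/593 6822/593; -5115/593 17699/593 -15009/593; 6822/593 -15009/593 20598/593]
step 1: x̄ = F·x = [-10721/593, -3687/593, 17345/593]
step 1: P̄ = F·P·Fᵀ + Q = [113926/593 4545/593 -132737/593; 4545/593 67346/593 -74268/593; -132737/593 -74268/593 229154/593]
step 1: y = z − H·x̄ = [48915/593]
step 1: S = H·P̄·Hᵀ + R = [2052689/593]
step 1: K = P̄·Hᵀ·S⁻¹ = [474515/2052689; 87903/2052689; -627365/2052689]
step 1: x' = x̄ + K·y = [2030392/2052689, -5511786/2052689, 8290610/2052689]
step 1: P' = (I − K·H)·P̄ = [14654573/2052689 -54606780/2052689 42540174/2052689; -54606780/2052689 220090145/2052689 -164084049/2052689; 42540174/2052689 -164084049/2052689 129502617/2052689]
step 2: x̄ = F·x = [-17160610/2052689, -4183964/2052689, 25574400/2052689]
step 2: P̄ = F·P·Fᵀ + Q = [398549671/2052689 444278598/2052689 -914442713/2052689; 444278598/2052689 705465323/2052689 -1239365685/2052689; -914442713/2052689 -1239365685/2052689 2341215575/2052689]
step 2: y = z − H·x̄ = [75003541/2052689]
step 2: S = H·P̄·Hᵀ + R = [11420976959/2052689]
step 2: K = P̄·Hᵀ·S⁻¹ = [2110091726/11420976959; 2572201479/11420976959; -5084543714/11420976959]
step 2: x' = x̄ + K·y = [-18379101816/11420976959, 70706893567/11420976959, -43491317866/11420976959]
step 2: P' = (I − K·H)·P̄ = [48394821317/11420976959 -172206031848/11420976959 138854188773/11420976959; -172206031848/11420976959 701948883044/11420976959 -524334699981/11420976959; 138854188773/11420976959 -524334699981/11420976959 431816197461/11420976959]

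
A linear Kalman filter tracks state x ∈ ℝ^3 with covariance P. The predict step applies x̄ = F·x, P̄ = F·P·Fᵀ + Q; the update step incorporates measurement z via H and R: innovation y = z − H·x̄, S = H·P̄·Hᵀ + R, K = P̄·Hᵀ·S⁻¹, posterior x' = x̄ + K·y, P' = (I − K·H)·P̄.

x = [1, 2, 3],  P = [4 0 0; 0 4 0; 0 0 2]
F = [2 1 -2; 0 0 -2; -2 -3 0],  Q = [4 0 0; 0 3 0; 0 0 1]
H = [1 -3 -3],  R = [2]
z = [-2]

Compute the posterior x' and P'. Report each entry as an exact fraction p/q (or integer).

x' = [-2662/365, -333/73, 1007/365]
P' = [7448/365 814/73 -1618/365; 814/73 1481/146 -935/146; -1618/365 -935/146 3721/730]

x̄ = F·x = [-2, -6, -8]
P̄ = F·P·Fᵀ + Q = [32 8 -28; 8 11 0; -28 0 53]
y = z − H·x̄ = [-42]
S = H·P̄·Hᵀ + R = [730]
K = P̄·Hᵀ·S⁻¹ = [46/365; -5/146; -187/730]
x' = x̄ + K·y = [-2662/365, -333/73, 1007/365]
P' = (I − K·H)·P̄ = [7448/365 814/73 -1618/365; 814/73 1481/146 -935/146; -1618/365 -935/146 3721/730]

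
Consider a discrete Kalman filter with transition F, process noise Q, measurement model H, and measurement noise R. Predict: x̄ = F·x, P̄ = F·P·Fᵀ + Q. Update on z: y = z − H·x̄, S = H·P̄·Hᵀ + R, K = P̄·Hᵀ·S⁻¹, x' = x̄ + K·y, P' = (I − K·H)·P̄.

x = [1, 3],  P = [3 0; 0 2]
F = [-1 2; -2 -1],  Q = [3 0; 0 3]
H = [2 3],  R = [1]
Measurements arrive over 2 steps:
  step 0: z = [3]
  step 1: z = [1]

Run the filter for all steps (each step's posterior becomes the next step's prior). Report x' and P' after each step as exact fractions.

step 0: x' = [721/117, -365/117], P' = [1060/117 -701/117; -701/117 953/234]
step 1: x' = [10689/6737, -5047/6737], P' = [498701/168425 -317766/168425; -317766/168425 220731/168425]

step 0: x̄ = F·x = [5, -5]
step 0: P̄ = F·P·Fᵀ + Q = [14 2; 2 17]
step 0: y = z − H·x̄ = [8]
step 0: S = H·P̄·Hᵀ + R = [234]
step 0: K = P̄·Hᵀ·S⁻¹ = [17/117; 55/234]
step 0: x' = x̄ + K·y = [721/117, -365/117]
step 0: P' = (I − K·H)·P̄ = [1060/117 -701/117; -701/117 953/234]
step 1: x̄ = F·x = [-1451/117, -359/39]
step 1: P̄ = F·P·Fᵀ + Q = [6121/117 1090/39; 1090/39 503/26]
step 1: y = z − H·x̄ = [6250/117]
step 1: S = H·P̄·Hᵀ + R = [168425/234]
step 1: K = P̄·Hᵀ·S⁻¹ = [44104/168425; 26661/168425]
step 1: x' = x̄ + K·y = [10689/6737, -5047/6737]
step 1: P' = (I − K·H)·P̄ = [498701/168425 -317766/168425; -317766/168425 220731/168425]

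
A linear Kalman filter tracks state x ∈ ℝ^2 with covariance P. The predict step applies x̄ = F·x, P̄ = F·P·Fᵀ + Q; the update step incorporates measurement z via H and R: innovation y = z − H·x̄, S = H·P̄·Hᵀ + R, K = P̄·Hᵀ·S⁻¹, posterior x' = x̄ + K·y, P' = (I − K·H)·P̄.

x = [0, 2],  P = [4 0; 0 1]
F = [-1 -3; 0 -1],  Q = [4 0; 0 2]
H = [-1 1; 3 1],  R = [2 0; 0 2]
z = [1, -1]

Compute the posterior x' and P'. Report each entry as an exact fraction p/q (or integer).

x̄ = F·x = [-6, -2]
P̄ = F·P·Fᵀ + Q = [17 3; 3 3]
y = z − H·x̄ = [-3, 19]
S = H·P̄·Hᵀ + R = [16 -42; -42 176]
K = P̄·Hᵀ·S⁻¹ = [-49/263 69/263; 126/263 48/263]
x' = x̄ + K·y = [-120/263, 8/263]
P' = (I − K·H)·P̄ = [59/263 -39/263; -39/263 213/263]

x' = [-120/263, 8/263]
P' = [59/263 -39/263; -39/263 213/263]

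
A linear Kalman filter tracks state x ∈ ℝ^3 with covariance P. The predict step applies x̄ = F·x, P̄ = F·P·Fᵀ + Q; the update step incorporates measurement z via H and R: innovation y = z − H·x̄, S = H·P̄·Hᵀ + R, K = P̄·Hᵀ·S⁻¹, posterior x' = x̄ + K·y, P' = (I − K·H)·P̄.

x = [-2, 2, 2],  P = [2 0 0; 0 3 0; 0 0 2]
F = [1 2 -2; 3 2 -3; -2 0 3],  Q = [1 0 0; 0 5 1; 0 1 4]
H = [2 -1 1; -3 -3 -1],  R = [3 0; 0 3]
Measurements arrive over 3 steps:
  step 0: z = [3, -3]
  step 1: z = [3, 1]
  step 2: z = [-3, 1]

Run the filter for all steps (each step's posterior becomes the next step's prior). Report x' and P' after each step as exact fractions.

step 0: x̄ = F·x = [-2, -8, 10]
step 0: P̄ = F·P·Fᵀ + Q = [23 30 -16; 30 53 -29; -16 -29 30]
step 0: y = z − H·x̄ = [-11, -23]
step 0: S = H·P̄·Hᵀ + R = [52 39; 39 987]
step 0: K = P̄·Hᵀ·S⁻¹ = [143/1277 -572/3831; -4378/16601 -814/3831; 7518/16601 113/1277]
step 0: x' = x̄ + K·y = [775/3831, -10564/49803, 49525/16601]
step 0: P' = (I − K·H)·P̄ = [6317/3831 -1472/3831 -4273/1277; -1472/3831 22571/49803 7147/16601; -4273/1277 7147/16601 140799/16601]
step 1: x̄ = F·x = [-308203/49803, -436628/49803, 425575/49803]
step 1: P̄ = F·P·Fᵀ + Q = [2330312/49803 4003354/49803 -3659963/49803; 4003354/49803 7392683/49803 -6539011/49803; -3659963/49803 -6539011/49803 6329033/49803]
step 1: y = z − H·x̄ = [-96388/49803, -1759115/49803]
step 1: S = H·P̄·Hᵀ + R = [5617127/49803 21234919/49803; 21234919/49803 104851925/49803]
step 1: K = P̄·Hᵀ·S⁻¹ = [109707190/1385908419 -224992463/1385908419; -342547525/1385908419 -296085661/1385908419; 444445751/923938946 123834429/923938946]
step 1: x' = x̄ + K·y = [-841876444/1385908419, -1029259739/1385908419, 2661026009/923938946]
step 1: P' = (I − K·H)·P̄ = [2156472131/1385908419 -452654078/1385908419 -1478825590/461969473; -452654078/1385908419 592138409/1385908419 156601330/461969473; -1478825590/461969473 156601330/461969473 7561842273/923938946]
step 2: x̄ = F·x = [-10883473949/1385908419, -33117531701/2771816838, 27316739857/2771816838]
step 2: P̄ = F·P·Fᵀ + Q = [63458846672/1385908419 108503568892/1385908419 -98795421857/1385908419; 108503568892/1385908419 399156601279/2771816838 -351111012701/2771816838; -98795421857/1385908419 -351111012701/2771816838 338984228251/2771816838]
step 2: y = z − H·x̄ = [-12607913138/1385908419, -9611777293/197986917]
step 2: S = H·P̄·Hᵀ + R = [148978576415/1385908419 81152446153/197986917; 81152446153/197986917 406848976571/197986917]
step 2: K = P̄·Hᵀ·S⁻¹ = [2891537704750/36648241583403 -5944034146415/36648241583403; -9029991429691/36648241583403 -7833210064243/36648241583403; 11708840326811/24432161055602 3271305942129/24432161055602]
step 2: x' = x̄ + K·y = [-25533658082978/36648241583403, 49118960951821/73296483166806, -12274258775580/12216080527801]
step 2: P' = (I − K·H)·P̄ = [56910431852339/36648241583403 -11938235631836/36648241583403 -39028162074088/12216080527801; -11938235631836/36648241583403 31263920056819/73296483166806 8278971335339/24432161055602; -39028162074088/12216080527801 8278971335339/24432161055602 99759070306062/12216080527801]

step 0: x' = [775/3831, -10564/49803, 49525/16601], P' = [6317/3831 -1472/3831 -4273/1277; -1472/3831 22571/49803 7147/16601; -4273/1277 7147/16601 140799/16601]
step 1: x' = [-841876444/1385908419, -1029259739/1385908419, 2661026009/923938946], P' = [2156472131/1385908419 -452654078/1385908419 -1478825590/461969473; -452654078/1385908419 592138409/1385908419 156601330/461969473; -1478825590/461969473 156601330/461969473 7561842273/923938946]
step 2: x' = [-25533658082978/36648241583403, 49118960951821/73296483166806, -12274258775580/12216080527801], P' = [56910431852339/36648241583403 -11938235631836/36648241583403 -39028162074088/12216080527801; -11938235631836/36648241583403 31263920056819/73296483166806 8278971335339/24432161055602; -39028162074088/12216080527801 8278971335339/24432161055602 99759070306062/12216080527801]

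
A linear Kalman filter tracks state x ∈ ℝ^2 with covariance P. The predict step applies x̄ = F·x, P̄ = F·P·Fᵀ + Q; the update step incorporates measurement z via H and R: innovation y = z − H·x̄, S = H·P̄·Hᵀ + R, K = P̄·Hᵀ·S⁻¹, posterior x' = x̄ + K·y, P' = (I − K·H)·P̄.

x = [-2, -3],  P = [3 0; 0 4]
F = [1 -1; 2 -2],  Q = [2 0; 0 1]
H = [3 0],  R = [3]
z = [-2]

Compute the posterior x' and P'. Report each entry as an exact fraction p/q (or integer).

x̄ = F·x = [1, 2]
P̄ = F·P·Fᵀ + Q = [9 14; 14 29]
y = z − H·x̄ = [-5]
S = H·P̄·Hᵀ + R = [84]
K = P̄·Hᵀ·S⁻¹ = [9/28; 1/2]
x' = x̄ + K·y = [-17/28, -1/2]
P' = (I − K·H)·P̄ = [9/28 1/2; 1/2 8]

x' = [-17/28, -1/2]
P' = [9/28 1/2; 1/2 8]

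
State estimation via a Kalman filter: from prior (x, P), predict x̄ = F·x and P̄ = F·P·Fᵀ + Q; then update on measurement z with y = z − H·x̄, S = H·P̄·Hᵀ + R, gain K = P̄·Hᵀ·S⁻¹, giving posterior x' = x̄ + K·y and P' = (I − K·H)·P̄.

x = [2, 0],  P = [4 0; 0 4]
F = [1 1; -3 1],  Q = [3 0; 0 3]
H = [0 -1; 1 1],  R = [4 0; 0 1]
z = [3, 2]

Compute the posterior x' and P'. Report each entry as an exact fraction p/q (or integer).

x̄ = F·x = [2, -6]
P̄ = F·P·Fᵀ + Q = [11 -8; -8 43]
y = z − H·x̄ = [-3, 6]
S = H·P̄·Hᵀ + R = [47 -35; -35 39]
K = P̄·Hᵀ·S⁻¹ = [417/608 421/608; -113/152 35/152]
x' = x̄ + K·y = [2491/608, -363/152]
P' = (I − K·H)·P̄ = [2089/608 -417/152; -417/152 113/38]

x' = [2491/608, -363/152]
P' = [2089/608 -417/152; -417/152 113/38]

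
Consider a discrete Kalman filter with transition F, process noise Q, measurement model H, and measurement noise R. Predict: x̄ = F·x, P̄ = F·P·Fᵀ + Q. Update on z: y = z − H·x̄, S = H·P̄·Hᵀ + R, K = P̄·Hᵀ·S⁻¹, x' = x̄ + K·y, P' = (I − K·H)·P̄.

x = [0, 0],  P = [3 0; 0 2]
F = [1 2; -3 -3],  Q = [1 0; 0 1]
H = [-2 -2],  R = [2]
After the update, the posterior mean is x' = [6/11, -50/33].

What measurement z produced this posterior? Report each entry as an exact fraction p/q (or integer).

z = [2]

x̄ = F·x = [0, 0]
P̄ = F·P·Fᵀ + Q = [12 -21; -21 46]
S = H·P̄·Hᵀ + R = [66]
K = P̄·Hᵀ·S⁻¹ = [3/11; -25/33]
x' − x̄ = [6/11, -50/33] = K·y
y = (KᵀK)⁻¹·Kᵀ·(x' − x̄) = [2]
z = y + H·x̄ = [2] + [0] = [2]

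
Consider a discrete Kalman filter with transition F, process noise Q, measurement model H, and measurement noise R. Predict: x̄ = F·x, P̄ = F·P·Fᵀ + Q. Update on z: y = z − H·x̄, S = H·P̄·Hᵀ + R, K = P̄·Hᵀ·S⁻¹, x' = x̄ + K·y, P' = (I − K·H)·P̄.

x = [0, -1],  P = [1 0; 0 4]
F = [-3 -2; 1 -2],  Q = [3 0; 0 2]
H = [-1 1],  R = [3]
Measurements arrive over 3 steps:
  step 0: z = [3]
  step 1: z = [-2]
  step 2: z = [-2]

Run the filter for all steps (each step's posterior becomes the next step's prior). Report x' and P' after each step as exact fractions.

step 0: x' = [1/8, 11/4], P' = [149/8 67/4; 67/4 35/2]
step 1: x' = [-1793/612, -1501/306], P' = [5177/306 8191/612; 8191/612 3923/306]
step 2: x' = [327523/42640, 118891/21320], P' = [657407/42640 256849/21320; 256849/21320 124133/10660]

step 0: x̄ = F·x = [2, 2]
step 0: P̄ = F·P·Fᵀ + Q = [28 13; 13 19]
step 0: y = z − H·x̄ = [3]
step 0: S = H·P̄·Hᵀ + R = [24]
step 0: K = P̄·Hᵀ·S⁻¹ = [-5/8; 1/4]
step 0: x' = x̄ + K·y = [1/8, 11/4]
step 0: P' = (I − K·H)·P̄ = [149/8 67/4; 67/4 35/2]
step 1: x̄ = F·x = [-47/8, -43/8]
step 1: P̄ = F·P·Fᵀ + Q = [3533/8 649/8; 649/8 189/8]
step 1: y = z − H·x̄ = [-5/2]
step 1: S = H·P̄·Hᵀ + R = [306]
step 1: K = P̄·Hᵀ·S⁻¹ = [-721/612; -115/612]
step 1: x' = x̄ + K·y = [-1793/612, -1501/306]
step 1: P' = (I − K·H)·P̄ = [5177/306 8191/612; 8191/612 3923/306]
step 2: x̄ = F·x = [11383/612, 4211/612]
step 2: P̄ = F·P·Fᵀ + Q = [112349/306 16543/306; 16543/306 5099/306]
step 2: y = z − H·x̄ = [1487/153]
step 2: S = H·P̄·Hᵀ + R = [42640/153]
step 2: K = P̄·Hᵀ·S⁻¹ = [-47903/42640; -2861/21320]
step 2: x' = x̄ + K·y = [327523/42640, 118891/21320]
step 2: P' = (I − K·H)·P̄ = [657407/42640 256849/21320; 256849/21320 124133/10660]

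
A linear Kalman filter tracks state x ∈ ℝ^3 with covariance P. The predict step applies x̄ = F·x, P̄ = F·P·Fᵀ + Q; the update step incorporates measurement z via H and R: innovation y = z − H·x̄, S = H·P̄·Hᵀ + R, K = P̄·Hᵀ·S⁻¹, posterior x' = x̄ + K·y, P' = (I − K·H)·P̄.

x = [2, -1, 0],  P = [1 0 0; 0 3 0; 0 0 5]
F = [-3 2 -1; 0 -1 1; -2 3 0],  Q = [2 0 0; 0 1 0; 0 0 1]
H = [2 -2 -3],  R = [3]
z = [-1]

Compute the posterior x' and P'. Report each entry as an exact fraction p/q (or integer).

x̄ = F·x = [-8, 1, -7]
P̄ = F·P·Fᵀ + Q = [28 -11 24; -11 9 -9; 24 -9 32]
y = z − H·x̄ = [-4]
S = H·P̄·Hᵀ + R = [131]
K = P̄·Hᵀ·S⁻¹ = [6/131; -13/131; -30/131]
x' = x̄ + K·y = [-1072/131, 183/131, -797/131]
P' = (I − K·H)·P̄ = [3632/131 -1363/131 3324/131; -1363/131 1010/131 -1569/131; 3324/131 -1569/131 3292/131]

x' = [-1072/131, 183/131, -797/131]
P' = [3632/131 -1363/131 3324/131; -1363/131 1010/131 -1569/131; 3324/131 -1569/131 3292/131]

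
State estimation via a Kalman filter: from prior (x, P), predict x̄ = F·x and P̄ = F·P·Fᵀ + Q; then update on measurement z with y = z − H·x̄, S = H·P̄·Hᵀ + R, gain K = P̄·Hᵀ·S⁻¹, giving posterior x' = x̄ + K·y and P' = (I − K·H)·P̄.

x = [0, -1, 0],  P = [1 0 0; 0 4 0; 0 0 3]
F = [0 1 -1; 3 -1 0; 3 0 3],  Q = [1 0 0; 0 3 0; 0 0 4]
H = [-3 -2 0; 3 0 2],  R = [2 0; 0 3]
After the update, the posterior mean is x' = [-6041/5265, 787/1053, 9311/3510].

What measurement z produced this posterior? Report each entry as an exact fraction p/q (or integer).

z = [2, 2]

x̄ = F·x = [-1, 1, 0]
P̄ = F·P·Fᵀ + Q = [8 -4 -9; -4 16 9; -9 9 40]
S = H·P̄·Hᵀ + R = [90 -30; -30 127]
K = P̄·Hᵀ·S⁻¹ = [-926/5265 2/351; -236/1053 -2/351; 911/3510 56/117]
x' − x̄ = [-776/5265, -266/1053, 9311/3510] = K·y
y = (KᵀK)⁻¹·Kᵀ·(x' − x̄) = [1, 5]
z = y + H·x̄ = [1, 5] + [1, -3] = [2, 2]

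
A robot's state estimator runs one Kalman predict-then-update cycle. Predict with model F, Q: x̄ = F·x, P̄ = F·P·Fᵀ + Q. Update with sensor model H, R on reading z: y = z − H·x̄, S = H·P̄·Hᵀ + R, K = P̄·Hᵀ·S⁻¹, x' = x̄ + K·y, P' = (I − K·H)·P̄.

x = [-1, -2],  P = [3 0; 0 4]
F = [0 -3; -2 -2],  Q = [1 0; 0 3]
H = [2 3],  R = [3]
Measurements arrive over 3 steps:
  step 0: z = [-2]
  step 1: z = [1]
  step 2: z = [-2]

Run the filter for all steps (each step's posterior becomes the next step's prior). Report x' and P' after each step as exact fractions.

step 0: x' = [-182/359, -102/359], P' = [2625/359 -1677/359; -1677/359 2377/718]
step 1: x' = [-20803/18181, 41815/36362], P' = [625713/36362 -201912/18181; -201912/18181 272099/36362]
step 2: x' = [-927725/1198394, -225301/1198394], P' = [35449629/1198394 -11491611/599197; -11491611/599197 30558559/2396788]

step 0: x̄ = F·x = [6, 6]
step 0: P̄ = F·P·Fᵀ + Q = [37 24; 24 31]
step 0: y = z − H·x̄ = [-32]
step 0: S = H·P̄·Hᵀ + R = [718]
step 0: K = P̄·Hᵀ·S⁻¹ = [73/359; 141/718]
step 0: x' = x̄ + K·y = [-182/359, -102/359]
step 0: P' = (I − K·H)·P̄ = [2625/359 -1677/359; -1677/359 2377/718]
step 1: x̄ = F·x = [306/359, 568/359]
step 1: P̄ = F·P·Fᵀ + Q = [22111/718 -2931/359; -2931/359 2915/359]
step 1: y = z − H·x̄ = [-1957/359]
step 1: S = H·P̄·Hᵀ + R = [36362/359]
step 1: K = P̄·Hᵀ·S⁻¹ = [6659/18181; 2883/36362]
step 1: x' = x̄ + K·y = [-20803/18181, 41815/36362]
step 1: P' = (I − K·H)·P̄ = [625713/36362 -201912/18181; -201912/18181 272099/36362]
step 2: x̄ = F·x = [-125445/36362, -209/18181]
step 2: P̄ = F·P·Fᵀ + Q = [2485253/36362 -395175/18181; -395175/18181 234871/18181]
step 2: y = z − H·x̄ = [89710/18181]
step 2: S = H·P̄·Hᵀ + R = [2396788/18181]
step 2: K = P̄·Hᵀ·S⁻¹ = [324932/599197; -85737/2396788]
step 2: x' = x̄ + K·y = [-927725/1198394, -225301/1198394]
step 2: P' = (I − K·H)·P̄ = [35449629/1198394 -11491611/599197; -11491611/599197 30558559/2396788]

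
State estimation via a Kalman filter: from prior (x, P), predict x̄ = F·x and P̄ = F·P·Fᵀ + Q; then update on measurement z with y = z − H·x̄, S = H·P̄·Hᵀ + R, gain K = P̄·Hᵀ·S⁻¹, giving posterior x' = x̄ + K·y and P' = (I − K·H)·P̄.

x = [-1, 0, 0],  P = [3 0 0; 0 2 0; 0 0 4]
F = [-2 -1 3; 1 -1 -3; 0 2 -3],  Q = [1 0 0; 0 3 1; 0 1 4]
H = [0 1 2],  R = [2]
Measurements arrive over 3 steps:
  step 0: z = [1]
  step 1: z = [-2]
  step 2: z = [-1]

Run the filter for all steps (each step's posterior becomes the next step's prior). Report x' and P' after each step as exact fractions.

step 0: x̄ = F·x = [2, -1, 0]
step 0: P̄ = F·P·Fᵀ + Q = [51 -40 -40; -40 44 33; -40 33 48]
step 0: y = z − H·x̄ = [2]
step 0: S = H·P̄·Hᵀ + R = [370]
step 0: K = P̄·Hᵀ·S⁻¹ = [-12/37; 11/37; 129/370]
step 0: x' = x̄ + K·y = [50/37, -15/37, 129/185]
step 0: P' = (I − K·H)·P̄ = [447/37 -160/37 68/37; -160/37 418/37 -198/37; 68/37 -198/37 1119/370]
step 1: x̄ = F·x = [-38/185, -62/185, -537/185]
step 1: P̄ = F·P·Fᵀ + Q = [29821/370 -10311/370 -25771/370; -10311/370 7071/370 2781/370; -25771/370 2781/370 52031/370]
step 1: y = z − H·x̄ = [766/185]
step 1: S = H·P̄·Hᵀ + R = [227059/370]
step 1: K = P̄·Hᵀ·S⁻¹ = [-61853/227059; 12633/227059; 106843/227059]
step 1: x' = x̄ + K·y = [-302744/227059, -23788/227059, -216697/227059]
step 1: P' = (I − K·H)·P̄ = [7960359/227059 -4215720/227059 2046007/227059; -4215720/227059 3907950/227059 -1941342/227059; 2046007/227059 -1941342/227059 1077514/227059]
step 2: x̄ = F·x = [-20815/227059, 1865/1141, 602515/227059]
step 2: P̄ = F·P·Fᵀ + Q = [15907159/227059 -37749/1141 -5846682/227059; -37749/1141 33942/1141 -33350/1141; -5846682/227059 -33350/1141 49533766/227059]
step 2: y = z − H·x̄ = [-1803224/227059]
step 2: S = H·P̄·Hᵀ + R = [178797040/227059]
step 2: K = P̄·Hᵀ·S⁻¹ = [-3841083/35759408; -3259421/89398520; 46215441/89398520]
step 2: x' = x̄ + K·y = [3403301/4469926, 21501232/11174815, -16225322/11174815]
step 2: P' = (I − K·H)·P̄ = [2180318753/35759408 -646673133/17879704 321416025/17879704; -646673133/17879704 1282906421/44699260 -643082921/44699260; 321416025/17879704 -643082921/44699260 344649181/44699260]

step 0: x' = [50/37, -15/37, 129/185], P' = [447/37 -160/37 68/37; -160/37 418/37 -198/37; 68/37 -198/37 1119/370]
step 1: x' = [-302744/227059, -23788/227059, -216697/227059], P' = [7960359/227059 -4215720/227059 2046007/227059; -4215720/227059 3907950/227059 -1941342/227059; 2046007/227059 -1941342/227059 1077514/227059]
step 2: x' = [3403301/4469926, 21501232/11174815, -16225322/11174815], P' = [2180318753/35759408 -646673133/17879704 321416025/17879704; -646673133/17879704 1282906421/44699260 -643082921/44699260; 321416025/17879704 -643082921/44699260 344649181/44699260]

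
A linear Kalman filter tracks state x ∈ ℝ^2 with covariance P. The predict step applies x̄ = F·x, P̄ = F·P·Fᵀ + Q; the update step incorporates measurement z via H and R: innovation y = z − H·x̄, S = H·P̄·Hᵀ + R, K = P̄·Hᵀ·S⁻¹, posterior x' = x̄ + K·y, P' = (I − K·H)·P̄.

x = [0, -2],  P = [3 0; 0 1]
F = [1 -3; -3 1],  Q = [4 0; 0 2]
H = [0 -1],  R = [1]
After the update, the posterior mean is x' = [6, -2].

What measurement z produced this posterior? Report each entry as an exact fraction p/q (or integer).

z = [2]

x̄ = F·x = [6, -2]
P̄ = F·P·Fᵀ + Q = [16 -12; -12 30]
S = H·P̄·Hᵀ + R = [31]
K = P̄·Hᵀ·S⁻¹ = [12/31; -30/31]
x' − x̄ = [0, 0] = K·y
y = (KᵀK)⁻¹·Kᵀ·(x' − x̄) = [0]
z = y + H·x̄ = [0] + [2] = [2]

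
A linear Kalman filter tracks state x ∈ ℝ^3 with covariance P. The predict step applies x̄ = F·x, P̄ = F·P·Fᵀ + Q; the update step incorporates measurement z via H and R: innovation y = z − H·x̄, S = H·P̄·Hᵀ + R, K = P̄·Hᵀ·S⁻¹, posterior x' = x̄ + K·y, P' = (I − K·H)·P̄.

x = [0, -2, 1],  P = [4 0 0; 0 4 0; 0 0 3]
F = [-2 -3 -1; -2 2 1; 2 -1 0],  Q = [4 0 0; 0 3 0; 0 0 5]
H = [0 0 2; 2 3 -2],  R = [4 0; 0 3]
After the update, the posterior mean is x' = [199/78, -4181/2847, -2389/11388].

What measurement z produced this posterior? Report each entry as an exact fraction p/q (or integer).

z = [-1, 1]

x̄ = F·x = [5, -3, 2]
P̄ = F·P·Fᵀ + Q = [59 -11 -4; -11 38 -24; -4 -24 25]
S = H·P̄·Hᵀ + R = [104 -260; -260 869]
K = P̄·Hᵀ·S⁻¹ = [59/78 1/3; -664/2847 20/219; 4825/11388 -5/219]
x' − x̄ = [-191/78, 4360/2847, -25165/11388] = K·y
y = (KᵀK)⁻¹·Kᵀ·(x' − x̄) = [-5, 4]
z = y + H·x̄ = [-5, 4] + [4, -3] = [-1, 1]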